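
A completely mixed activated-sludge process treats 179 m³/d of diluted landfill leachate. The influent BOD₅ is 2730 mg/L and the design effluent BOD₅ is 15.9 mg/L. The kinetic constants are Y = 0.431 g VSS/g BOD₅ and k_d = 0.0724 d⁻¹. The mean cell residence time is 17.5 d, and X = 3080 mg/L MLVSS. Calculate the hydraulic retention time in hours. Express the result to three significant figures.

τ ≈ 70.4 h

Steady-state biomass mass balance: V·X·(1 + k_d·θ_c) = Y·Q·(S₀ − S)·θ_c, so V = 0.431 × 179 × (2730 − 15.9) × 17.5 / [3080 × (1 + 0.0724 × 17.5)] = 3.66×10^6 / 6982 = 524.8 m³.
Hydraulic retention time τ = V/Q = 524.8 / 179 = 2.932 d = 70.36 h.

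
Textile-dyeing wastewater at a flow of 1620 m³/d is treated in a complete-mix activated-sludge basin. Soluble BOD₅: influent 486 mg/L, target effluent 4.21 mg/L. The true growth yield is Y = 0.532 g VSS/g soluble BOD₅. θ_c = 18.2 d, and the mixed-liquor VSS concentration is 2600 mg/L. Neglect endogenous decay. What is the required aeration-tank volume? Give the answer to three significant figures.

Biomass mass balance (decay neglected): V·X = Y·Q·(S₀ − S)·θ_c, so V = 0.532 × 1620 × (486 − 4.21) × 18.2 / 2600 = 2907 m³.

V ≈ 2910 m³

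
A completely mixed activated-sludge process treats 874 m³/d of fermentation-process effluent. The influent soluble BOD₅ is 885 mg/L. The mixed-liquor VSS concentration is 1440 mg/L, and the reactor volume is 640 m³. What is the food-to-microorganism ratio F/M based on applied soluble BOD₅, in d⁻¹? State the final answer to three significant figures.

Food-to-microorganism ratio F/M = Q S₀ / (V X) = 874 × 885 / (640.0 × 1440) = 0.8393 d⁻¹.

F/M ≈ 0.839 d⁻¹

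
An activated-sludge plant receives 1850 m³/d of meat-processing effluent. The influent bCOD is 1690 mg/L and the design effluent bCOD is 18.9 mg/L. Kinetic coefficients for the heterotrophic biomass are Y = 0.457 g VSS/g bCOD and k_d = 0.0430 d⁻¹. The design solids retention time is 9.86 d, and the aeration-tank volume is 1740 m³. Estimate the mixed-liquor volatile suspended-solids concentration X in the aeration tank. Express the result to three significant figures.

Solving the biomass balance for X: X = Y Q (S₀−S) θ_c / [V (1+k_d θ_c)] = 0.457 × 1850 × (1690 − 18.9) × 9.86 / [1740 × (1 + 0.0430 × 9.86)] = 5622 mg/L.

X ≈ 5620 mg/L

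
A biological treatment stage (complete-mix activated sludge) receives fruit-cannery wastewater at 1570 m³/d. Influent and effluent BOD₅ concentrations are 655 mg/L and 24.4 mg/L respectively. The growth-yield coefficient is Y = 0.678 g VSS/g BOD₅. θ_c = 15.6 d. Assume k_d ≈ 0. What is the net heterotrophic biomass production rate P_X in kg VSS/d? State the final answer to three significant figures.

P_X ≈ 671 kg VSS/d

Since k_d ≈ 0, Y_obs = Y = 0.678 g VSS/g BOD₅.
ΔS = 655 − 24.4 = 630.6 mg/L, so the substrate removal rate is 1570 × 630.6/1000 = 990.0 kg BOD₅/d.
So the net sludge growth is P_X = 0.6780 × 990.0 = 671.2 kg VSS/d.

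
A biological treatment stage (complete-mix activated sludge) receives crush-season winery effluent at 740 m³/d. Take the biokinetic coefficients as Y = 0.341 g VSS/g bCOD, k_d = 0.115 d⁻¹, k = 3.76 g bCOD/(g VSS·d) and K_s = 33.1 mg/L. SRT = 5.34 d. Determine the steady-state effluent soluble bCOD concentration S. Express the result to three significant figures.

Effluent substrate depends only on kinetics and SRT: S = K_s(1 + k_d θ_c) / [θ_c(Yk − k_d) − 1] = 33.1 × (1 + 0.115 × 5.34) / [5.34 × (0.341 × 3.76 − 0.115) − 1] = 53.43 / 5.233 = 10.21 mg/L.

S ≈ 10.2 mg/L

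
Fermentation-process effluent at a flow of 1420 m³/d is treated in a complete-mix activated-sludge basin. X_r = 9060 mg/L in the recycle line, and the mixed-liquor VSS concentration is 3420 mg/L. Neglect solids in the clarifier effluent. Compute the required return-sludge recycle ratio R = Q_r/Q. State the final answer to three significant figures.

R = Q_r/Q = X/(X_r − X) = 3420 / (9060 − 3420) = 0.6064.

R ≈ 0.606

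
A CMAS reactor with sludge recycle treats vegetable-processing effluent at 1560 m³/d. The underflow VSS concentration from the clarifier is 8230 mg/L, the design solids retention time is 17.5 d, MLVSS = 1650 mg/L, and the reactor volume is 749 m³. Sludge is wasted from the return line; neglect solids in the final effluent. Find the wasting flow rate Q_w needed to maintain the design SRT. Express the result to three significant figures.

Wasting from the return line (neglecting effluent solids): Q_w = V·X / (θ_c·X_r) = 749.0 × 1650 / (17.5 × 8230) = 8.581 m³/d.

Q_w ≈ 8.58 m³/d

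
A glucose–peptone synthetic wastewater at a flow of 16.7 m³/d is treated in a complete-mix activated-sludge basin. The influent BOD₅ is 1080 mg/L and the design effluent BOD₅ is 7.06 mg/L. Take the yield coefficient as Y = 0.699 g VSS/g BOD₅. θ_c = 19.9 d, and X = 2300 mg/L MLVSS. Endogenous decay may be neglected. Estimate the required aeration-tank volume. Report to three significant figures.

V ≈ 108 m³

With k_d = 0 the design equation reduces to V = Y Q (S₀−S) θ_c / X = 0.699 × 16.7 × (1080 − 7.06) × 19.9 / 2300 = 108.4 m³.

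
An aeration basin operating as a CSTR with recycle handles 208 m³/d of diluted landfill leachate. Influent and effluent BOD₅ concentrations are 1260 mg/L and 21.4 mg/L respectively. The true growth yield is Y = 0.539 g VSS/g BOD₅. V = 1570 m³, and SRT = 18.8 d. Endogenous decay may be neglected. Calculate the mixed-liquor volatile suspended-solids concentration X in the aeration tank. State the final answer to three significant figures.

X = Y·Q·ΔS·θ_c / V = 0.539 × 208 × (1260 − 21.4) × 18.8 / 1570 = 1663 mg/L.

X ≈ 1660 mg/L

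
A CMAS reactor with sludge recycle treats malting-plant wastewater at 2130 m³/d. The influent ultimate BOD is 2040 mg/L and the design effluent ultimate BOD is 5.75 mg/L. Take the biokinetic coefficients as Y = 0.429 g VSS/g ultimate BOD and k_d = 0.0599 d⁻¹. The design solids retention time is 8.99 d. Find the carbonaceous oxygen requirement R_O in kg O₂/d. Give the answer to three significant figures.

Y_obs = Y / (1 + k_d θ_c) = 0.429 / (1 + 0.0599 × 8.99) = 0.429 / 1.539 = 0.2788.
Substrate removed = Q·(S₀ − S) = 2130 m³/d × (2040 − 5.75) g/m³ = 4.33×10^6 g/d = 4333 kg/d.
Net sludge production P_X = 0.2788 × 4333 = 1208 kg VSS/d.
R_O = Q·(S₀ − S) − 1.42·P_X = 4333 − 1.42 × 1208 = 2617 kg O₂/d.

R_O ≈ 2620 kg O₂/d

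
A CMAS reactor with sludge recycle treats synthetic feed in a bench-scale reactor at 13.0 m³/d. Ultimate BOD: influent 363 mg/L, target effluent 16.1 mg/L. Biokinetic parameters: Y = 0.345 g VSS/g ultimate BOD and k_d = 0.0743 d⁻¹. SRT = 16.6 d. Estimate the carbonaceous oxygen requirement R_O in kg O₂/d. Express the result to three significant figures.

R_O ≈ 3.52 kg O₂/d

The observed yield is Y_obs = Y/(1 + k_d·θ_c) = 0.345 / (1 + 0.0743 × 16.6) = 0.345 / 2.233 = 0.1545 g VSS per g ultimate BOD removed.
Substrate removed = Q·(S₀ − S) = 13.0 m³/d × (363 − 16.1) g/m³ = 4.51×10^3 g/d = 4.510 kg/d.
P_X = Y_obs·Q·(S₀ − S) = 0.1545 × 4.510 = 0.6966 kg VSS/d.
R_O = Q·(S₀ − S) − 1.42·P_X = 4.510 − 1.42 × 0.6966 = 3.520 kg O₂/d.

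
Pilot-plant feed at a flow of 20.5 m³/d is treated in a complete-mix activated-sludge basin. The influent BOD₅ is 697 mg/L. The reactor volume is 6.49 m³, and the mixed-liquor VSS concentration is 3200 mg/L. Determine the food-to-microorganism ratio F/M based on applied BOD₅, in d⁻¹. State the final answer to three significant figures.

F/M ≈ 0.688 d⁻¹

Food-to-microorganism ratio F/M = Q S₀ / (V X) = 20.5 × 697 / (6.490 × 3200) = 0.6880 d⁻¹.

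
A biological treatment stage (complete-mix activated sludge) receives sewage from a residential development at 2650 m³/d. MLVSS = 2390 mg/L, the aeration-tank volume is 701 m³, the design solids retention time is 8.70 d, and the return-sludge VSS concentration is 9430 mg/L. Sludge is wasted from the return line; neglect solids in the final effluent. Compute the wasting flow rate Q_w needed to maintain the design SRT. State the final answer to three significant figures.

θ_c = V·X/(Q_w·X_r) when wasting from the recycle, so Q_w = V·X/(θ_c·X_r) = 701.0 × 2390 / (8.70 × 9430) = 20.42 m³/d.

Q_w ≈ 20.4 m³/d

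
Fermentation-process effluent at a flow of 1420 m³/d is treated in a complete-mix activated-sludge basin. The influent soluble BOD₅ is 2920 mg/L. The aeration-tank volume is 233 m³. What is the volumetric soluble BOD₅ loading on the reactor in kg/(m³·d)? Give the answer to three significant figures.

L_v ≈ 17.8 kg soluble BOD₅/(m³·d)

Volumetric loading L_v = Q·S₀ / V = 1420 × 2920 g/m³ / 233.0 m³ = 17796 g/(m³·d) = 17.80 kg soluble BOD₅/(m³·d).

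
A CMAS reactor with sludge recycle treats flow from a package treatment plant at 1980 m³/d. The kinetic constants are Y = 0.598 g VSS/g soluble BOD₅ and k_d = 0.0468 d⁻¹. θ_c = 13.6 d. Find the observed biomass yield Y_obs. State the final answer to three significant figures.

Y_obs ≈ 0.365 g VSS/g soluble BOD₅

Observed yield with endogenous decay: Y_obs = Y / (1 + k_d·θ_c) = 0.598 / (1 + 0.0468 × 13.6) = 0.598 / 1.636 = 0.3654 g VSS/g soluble BOD₅.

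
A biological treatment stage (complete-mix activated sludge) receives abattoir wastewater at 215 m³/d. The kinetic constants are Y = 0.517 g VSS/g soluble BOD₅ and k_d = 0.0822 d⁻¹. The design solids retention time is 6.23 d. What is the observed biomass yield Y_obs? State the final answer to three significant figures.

Y_obs ≈ 0.342 g VSS/g soluble BOD₅

Y_obs = Y / (1 + k_d θ_c) = 0.517 / (1 + 0.0822 × 6.23) = 0.517 / 1.512 = 0.3419.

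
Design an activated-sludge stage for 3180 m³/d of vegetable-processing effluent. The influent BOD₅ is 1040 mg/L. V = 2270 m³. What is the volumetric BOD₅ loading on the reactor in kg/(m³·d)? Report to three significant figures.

Volumetric loading L_v = Q·S₀ / V = 3180 × 1040 g/m³ / 2270 m³ = 1457 g/(m³·d) = 1.457 kg BOD₅/(m³·d).

L_v ≈ 1.46 kg BOD₅/(m³·d)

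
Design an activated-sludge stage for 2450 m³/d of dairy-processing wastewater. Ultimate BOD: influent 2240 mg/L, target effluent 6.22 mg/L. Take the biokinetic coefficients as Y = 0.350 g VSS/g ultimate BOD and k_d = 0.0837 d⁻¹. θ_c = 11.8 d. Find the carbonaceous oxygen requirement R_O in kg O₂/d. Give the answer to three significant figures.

Correct the yield for decay: Y_obs = Y/(1 + k_d θ_c) = 0.350 / (1 + 0.0837 × 11.8) = 0.350 / 1.988 = 0.1761.
ΔS = 2240 − 6.22 = 2234 mg/L, so the substrate removal rate is 2450 × 2234/1000 = 5473 kg ultimate BOD/d.
P_X = Y_obs·Q·(S₀ − S) = 0.1761 × 5473 = 963.7 kg VSS/d.
Carbonaceous O₂ demand = substrate oxidised − cell-mass equivalent = 5473 − 1.42 × 963.7 = 4104 kg O₂/d.

R_O ≈ 4100 kg O₂/d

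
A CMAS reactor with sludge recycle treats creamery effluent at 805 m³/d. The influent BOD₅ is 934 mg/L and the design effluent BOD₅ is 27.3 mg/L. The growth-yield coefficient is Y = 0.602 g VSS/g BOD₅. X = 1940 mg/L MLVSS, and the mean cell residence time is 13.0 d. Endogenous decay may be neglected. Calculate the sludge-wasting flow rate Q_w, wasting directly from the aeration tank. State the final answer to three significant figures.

With k_d = 0 the design equation reduces to V = Y Q (S₀−S) θ_c / X = 0.602 × 805 × (934 − 27.3) × 13.0 / 1940 = 2944 m³.
With mixed-liquor wasting, θ_c = V/Q_w, so Q_w = V/θ_c = 2944/13.0 = 226.5 m³/d.

Q_w ≈ 226 m³/d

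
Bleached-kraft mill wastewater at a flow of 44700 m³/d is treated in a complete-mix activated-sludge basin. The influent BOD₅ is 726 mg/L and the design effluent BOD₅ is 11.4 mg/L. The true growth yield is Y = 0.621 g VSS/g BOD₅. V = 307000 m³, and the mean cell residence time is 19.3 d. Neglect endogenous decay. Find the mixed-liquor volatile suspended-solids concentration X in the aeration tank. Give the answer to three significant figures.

Without decay, X = Y Q (S₀−S) θ_c / V = 0.621 × 44700 × (726 − 11.4) × 19.3 / 307000 = 1247 mg/L.

X ≈ 1250 mg/L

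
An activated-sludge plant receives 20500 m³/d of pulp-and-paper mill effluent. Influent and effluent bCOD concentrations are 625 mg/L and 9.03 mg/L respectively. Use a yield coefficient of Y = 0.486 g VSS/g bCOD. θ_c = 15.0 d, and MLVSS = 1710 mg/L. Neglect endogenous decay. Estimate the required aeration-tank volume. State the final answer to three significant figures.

V·X = Y·Q·ΔS·θ_c gives V = 0.486 × 20500 × (625 − 9.03) × 15.0 / 1710 = 53833 m³.

V ≈ 53800 m³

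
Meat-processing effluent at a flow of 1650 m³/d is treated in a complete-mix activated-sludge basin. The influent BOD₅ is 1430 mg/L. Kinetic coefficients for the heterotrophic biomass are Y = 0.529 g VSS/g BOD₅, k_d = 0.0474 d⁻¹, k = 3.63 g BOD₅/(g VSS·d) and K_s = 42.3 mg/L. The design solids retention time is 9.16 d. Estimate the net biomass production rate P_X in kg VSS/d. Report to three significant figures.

Effluent substrate depends only on kinetics and SRT: S = K_s(1 + k_d θ_c) / [θ_c(Yk − k_d) − 1] = 42.3 × (1 + 0.0474 × 9.16) / [9.16 × (0.529 × 3.63 − 0.0474) − 1] = 60.67 / 16.16 = 3.755 mg/L.
Y_obs = Y / (1 + k_d θ_c) = 0.529 / (1 + 0.0474 × 9.16) = 0.529 / 1.434 = 0.3689.
Substrate removed = Q·(S₀ − S) = 1650 m³/d × (1430 − 3.76) g/m³ = 2.35×10^6 g/d = 2353 kg/d.
P_X = Y_obs · Q(S₀ − S) = 0.3689 × 2353 = 868.0 kg VSS/d.

P_X ≈ 868 kg VSS/d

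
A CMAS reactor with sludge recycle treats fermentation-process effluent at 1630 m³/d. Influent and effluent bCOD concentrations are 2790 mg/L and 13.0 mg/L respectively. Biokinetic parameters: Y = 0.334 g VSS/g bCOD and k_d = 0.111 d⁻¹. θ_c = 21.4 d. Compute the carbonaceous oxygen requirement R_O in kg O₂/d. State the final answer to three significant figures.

The observed yield is Y_obs = Y/(1 + k_d·θ_c) = 0.334 / (1 + 0.111 × 21.4) = 0.334 / 3.375 = 0.09895 g VSS per g bCOD removed.
Q·(S₀ − S) = 1630 × (2790 − 13.0) × 10⁻³ = 4527 kg/d removed.
P_X = Y_obs·Q·(S₀ − S) = 0.09895 × 4527 = 447.9 kg VSS/d.
R_O = Q·(S₀ − S) − 1.42·P_X = 4527 − 1.42 × 447.9 = 3890 kg O₂/d.

R_O ≈ 3890 kg O₂/d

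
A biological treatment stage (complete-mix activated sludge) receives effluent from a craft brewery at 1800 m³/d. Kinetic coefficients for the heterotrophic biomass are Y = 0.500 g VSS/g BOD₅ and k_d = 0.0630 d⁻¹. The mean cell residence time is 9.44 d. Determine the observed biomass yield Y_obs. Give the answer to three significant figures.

The observed yield is Y_obs = Y/(1 + k_d·θ_c) = 0.500 / (1 + 0.0630 × 9.44) = 0.500 / 1.595 = 0.3135 g VSS per g BOD₅ removed.

Y_obs ≈ 0.314 g VSS/g BOD₅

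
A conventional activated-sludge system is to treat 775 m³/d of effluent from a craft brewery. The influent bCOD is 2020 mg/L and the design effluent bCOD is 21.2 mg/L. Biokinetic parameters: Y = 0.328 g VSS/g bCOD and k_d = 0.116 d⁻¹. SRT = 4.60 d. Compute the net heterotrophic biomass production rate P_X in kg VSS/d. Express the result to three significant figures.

P_X ≈ 331 kg VSS/d

The observed yield is Y_obs = Y/(1 + k_d·θ_c) = 0.328 / (1 + 0.116 × 4.60) = 0.328 / 1.534 = 0.2139 g VSS per g bCOD removed.
ΔS = 2020 − 21.2 = 1999 mg/L, so the substrate removal rate is 775 × 1999/1000 = 1549 kg bCOD/d.
P_X = Y_obs · Q(S₀ − S) = 0.2139 × 1549 = 331.3 kg VSS/d.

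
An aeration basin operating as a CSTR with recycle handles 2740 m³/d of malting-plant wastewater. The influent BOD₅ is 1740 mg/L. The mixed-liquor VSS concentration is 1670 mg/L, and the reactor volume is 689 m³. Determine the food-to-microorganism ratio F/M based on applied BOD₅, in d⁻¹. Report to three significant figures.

F/M = applied load / biomass = Q·S₀/(V·X) = 2740 × 1740 / (689.0 × 1670) = 4.143 d⁻¹.

F/M ≈ 4.14 d⁻¹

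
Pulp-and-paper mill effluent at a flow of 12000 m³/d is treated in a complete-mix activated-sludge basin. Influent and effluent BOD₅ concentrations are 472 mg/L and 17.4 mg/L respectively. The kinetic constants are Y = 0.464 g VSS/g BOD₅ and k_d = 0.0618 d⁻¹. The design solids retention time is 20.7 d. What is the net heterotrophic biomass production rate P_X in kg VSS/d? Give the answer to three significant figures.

Y_obs = Y / (1 + k_d θ_c) = 0.464 / (1 + 0.0618 × 20.7) = 0.464 / 2.279 = 0.2036.
Mass of BOD₅ removed per day: Q(S₀ − S) = 12000 × 454.6 g/m³ = 5455 kg/d.
P_X = Y_obs · Q(S₀ − S) = 0.2036 × 5455 = 1111 kg VSS/d.

P_X ≈ 1110 kg VSS/d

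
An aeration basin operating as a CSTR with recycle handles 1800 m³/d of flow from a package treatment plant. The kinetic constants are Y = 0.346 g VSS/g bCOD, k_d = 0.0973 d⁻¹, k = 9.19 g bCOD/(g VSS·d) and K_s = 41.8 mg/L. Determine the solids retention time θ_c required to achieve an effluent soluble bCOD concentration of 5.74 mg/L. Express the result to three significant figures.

θ_c ≈ 3.49 d

At the target effluent, Y k S/(K_s+S) = 0.346×9.19×5.74/47.54 = 0.3839 d⁻¹.
θ_c = 1/(μ − k_d) = 1/(0.3839 − 0.0973) = 1/0.2866 = 3.489 d.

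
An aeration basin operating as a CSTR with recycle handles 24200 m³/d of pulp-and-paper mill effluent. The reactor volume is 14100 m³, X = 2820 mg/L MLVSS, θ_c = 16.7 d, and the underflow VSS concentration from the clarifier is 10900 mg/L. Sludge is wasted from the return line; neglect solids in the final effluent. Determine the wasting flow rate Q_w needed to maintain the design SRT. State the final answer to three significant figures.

Wasting from the return line (neglecting effluent solids): Q_w = V·X / (θ_c·X_r) = 14100 × 2820 / (16.7 × 10900) = 218.4 m³/d.

Q_w ≈ 218 m³/d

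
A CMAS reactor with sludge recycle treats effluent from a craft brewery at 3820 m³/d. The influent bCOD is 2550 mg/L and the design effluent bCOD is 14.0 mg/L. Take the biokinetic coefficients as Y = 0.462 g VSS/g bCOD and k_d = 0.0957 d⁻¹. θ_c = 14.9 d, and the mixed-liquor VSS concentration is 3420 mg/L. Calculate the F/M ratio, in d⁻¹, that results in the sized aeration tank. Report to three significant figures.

From the SRT design equation V = Y Q (S₀−S) θ_c / [X (1 + k_d θ_c)] = 0.462 × 3820 × (2550 − 14.0) × 14.9 / [3420 × (1 + 0.0957 × 14.9)] = 6.67×10^7 / 8297 = 8038 m³.
F/M = applied load / biomass = Q·S₀/(V·X) = 3820 × 2550 / (8038 × 3420) = 0.3544 d⁻¹.

F/M ≈ 0.354 d⁻¹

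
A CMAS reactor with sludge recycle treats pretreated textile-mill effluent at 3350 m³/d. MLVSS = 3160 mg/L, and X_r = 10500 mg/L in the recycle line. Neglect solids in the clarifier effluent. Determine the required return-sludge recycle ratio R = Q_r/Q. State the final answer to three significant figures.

Mass balance around the secondary clarifier (neglecting effluent solids): R = X / (X_r − X) = 3160 / (10500 − 3160) = 0.4305.

R ≈ 0.431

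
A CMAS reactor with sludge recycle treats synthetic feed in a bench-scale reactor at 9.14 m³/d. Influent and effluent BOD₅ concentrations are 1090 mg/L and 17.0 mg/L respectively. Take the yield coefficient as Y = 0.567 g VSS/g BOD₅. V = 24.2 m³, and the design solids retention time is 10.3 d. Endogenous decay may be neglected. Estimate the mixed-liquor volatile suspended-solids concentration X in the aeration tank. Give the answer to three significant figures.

Without decay, X = Y Q (S₀−S) θ_c / V = 0.567 × 9.14 × (1090 − 17.0) × 10.3 / 24.2 = 2367 mg/L.

X ≈ 2370 mg/L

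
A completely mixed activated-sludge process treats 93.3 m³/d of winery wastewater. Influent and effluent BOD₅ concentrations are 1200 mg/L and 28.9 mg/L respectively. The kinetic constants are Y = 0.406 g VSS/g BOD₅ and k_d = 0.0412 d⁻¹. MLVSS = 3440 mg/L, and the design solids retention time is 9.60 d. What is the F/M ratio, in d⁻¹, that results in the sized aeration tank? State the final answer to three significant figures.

From the SRT design equation V = Y Q (S₀−S) θ_c / [X (1 + k_d θ_c)] = 0.406 × 93.3 × (1200 − 28.9) × 9.60 / [3440 × (1 + 0.0412 × 9.60)] = 4.26×10^5 / 4801 = 88.71 m³.
F/M = Q·S₀ / (V·X) = 93.3 × 1200 / (88.71 × 3440) = 0.3669 g BOD₅·(g VSS·d)⁻¹.

F/M ≈ 0.367 d⁻¹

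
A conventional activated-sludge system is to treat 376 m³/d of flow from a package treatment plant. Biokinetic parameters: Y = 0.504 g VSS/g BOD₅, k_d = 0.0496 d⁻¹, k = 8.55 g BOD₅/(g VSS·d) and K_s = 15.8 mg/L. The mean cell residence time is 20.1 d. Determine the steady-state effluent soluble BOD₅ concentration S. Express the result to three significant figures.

S ≈ 0.373 mg/L

From the Monod/SRT balance for a CMAS, S = K_s·(1+k_d θ_c)/[θ_c·(Y k − k_d) − 1] = 15.8 × (1 + 0.0496 × 20.1) / [20.1 × (0.504 × 8.55 − 0.0496) − 1] = 31.55 / 84.62 = 0.3729 mg/L.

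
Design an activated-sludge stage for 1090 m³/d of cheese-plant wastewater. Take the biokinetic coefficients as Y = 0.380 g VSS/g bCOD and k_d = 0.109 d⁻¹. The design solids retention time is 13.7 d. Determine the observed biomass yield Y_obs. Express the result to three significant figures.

Observed yield with endogenous decay: Y_obs = Y / (1 + k_d·θ_c) = 0.380 / (1 + 0.109 × 13.7) = 0.380 / 2.493 = 0.1524 g VSS/g bCOD.

Y_obs ≈ 0.152 g VSS/g bCOD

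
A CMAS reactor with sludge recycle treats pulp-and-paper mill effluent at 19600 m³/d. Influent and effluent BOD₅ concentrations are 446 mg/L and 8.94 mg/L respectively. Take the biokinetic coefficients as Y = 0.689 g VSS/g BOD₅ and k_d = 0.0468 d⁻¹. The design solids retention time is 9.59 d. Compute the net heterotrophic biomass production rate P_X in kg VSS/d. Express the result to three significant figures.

The observed yield is Y_obs = Y/(1 + k_d·θ_c) = 0.689 / (1 + 0.0468 × 9.59) = 0.689 / 1.449 = 0.4756 g VSS per g BOD₅ removed.
ΔS = 446 − 8.94 = 437.1 mg/L, so the substrate removal rate is 19600 × 437.1/1000 = 8566 kg BOD₅/d.
P_X = Y_obs · Q(S₀ − S) = 0.4756 × 8566 = 4074 kg VSS/d.

P_X ≈ 4070 kg VSS/d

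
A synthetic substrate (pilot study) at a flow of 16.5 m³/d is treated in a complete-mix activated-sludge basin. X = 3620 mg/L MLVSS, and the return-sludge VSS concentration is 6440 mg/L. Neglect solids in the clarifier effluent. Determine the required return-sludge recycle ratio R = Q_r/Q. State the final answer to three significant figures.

R ≈ 1.28

Mass balance around the secondary clarifier (neglecting effluent solids): R = X / (X_r − X) = 3620 / (6440 − 3620) = 1.284.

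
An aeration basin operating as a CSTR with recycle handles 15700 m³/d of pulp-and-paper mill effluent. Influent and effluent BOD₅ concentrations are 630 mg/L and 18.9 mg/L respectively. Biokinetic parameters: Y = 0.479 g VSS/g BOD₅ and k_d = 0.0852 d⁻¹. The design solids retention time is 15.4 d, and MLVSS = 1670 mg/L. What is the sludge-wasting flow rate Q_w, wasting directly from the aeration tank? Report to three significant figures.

Q_w ≈ 1190 m³/d

Steady-state biomass mass balance: V·X·(1 + k_d·θ_c) = Y·Q·(S₀ − S)·θ_c, so V = 0.479 × 15700 × (630 − 18.9) × 15.4 / [1670 × (1 + 0.0852 × 15.4)] = 7.08×10^7 / 3861 = 18329 m³.
With mixed-liquor wasting, θ_c = V/Q_w, so Q_w = V/θ_c = 18329/15.4 = 1190 m³/d.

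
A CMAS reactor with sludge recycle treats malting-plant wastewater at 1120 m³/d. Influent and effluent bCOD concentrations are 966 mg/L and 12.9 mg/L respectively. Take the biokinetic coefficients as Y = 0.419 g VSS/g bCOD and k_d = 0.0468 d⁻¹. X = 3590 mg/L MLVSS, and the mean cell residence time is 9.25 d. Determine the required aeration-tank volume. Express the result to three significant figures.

From the SRT design equation V = Y Q (S₀−S) θ_c / [X (1 + k_d θ_c)] = 0.419 × 1120 × (966 − 12.9) × 9.25 / [3590 × (1 + 0.0468 × 9.25)] = 4.14×10^6 / 5144 = 804.3 m³.

V ≈ 804 m³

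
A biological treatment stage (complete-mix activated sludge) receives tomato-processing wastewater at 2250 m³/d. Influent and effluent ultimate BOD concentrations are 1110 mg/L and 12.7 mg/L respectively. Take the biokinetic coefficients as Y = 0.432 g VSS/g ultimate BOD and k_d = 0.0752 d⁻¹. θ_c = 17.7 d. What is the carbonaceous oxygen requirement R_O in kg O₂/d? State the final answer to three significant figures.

R_O ≈ 1820 kg O₂/d

Observed yield with endogenous decay: Y_obs = Y / (1 + k_d·θ_c) = 0.432 / (1 + 0.0752 × 17.7) = 0.432 / 2.331 = 0.1853 g VSS/g ultimate BOD.
Substrate removed = Q·(S₀ − S) = 2250 m³/d × (1110 − 12.7) g/m³ = 2.47×10^6 g/d = 2469 kg/d.
P_X = Y_obs·Q·(S₀ − S) = 0.1853 × 2469 = 457.6 kg VSS/d.
R_O = Q·ΔS − 1.42 P_X = 2469 − 649.7 = 1819 kg O₂/d.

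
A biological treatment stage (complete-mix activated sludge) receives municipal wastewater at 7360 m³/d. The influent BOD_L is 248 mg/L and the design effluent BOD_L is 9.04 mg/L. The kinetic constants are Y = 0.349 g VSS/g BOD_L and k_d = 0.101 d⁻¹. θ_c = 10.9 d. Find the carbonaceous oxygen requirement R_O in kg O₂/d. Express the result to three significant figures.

R_O ≈ 1340 kg O₂/d

The observed yield is Y_obs = Y/(1 + k_d·θ_c) = 0.349 / (1 + 0.101 × 10.9) = 0.349 / 2.101 = 0.1661 g VSS per g BOD_L removed.
Mass of BOD_L removed per day: Q(S₀ − S) = 7360 × 239.0 g/m³ = 1759 kg/d.
Net sludge production P_X = 0.1661 × 1759 = 292.2 kg VSS/d.
R_O = Q·(S₀ − S) − 1.42·P_X = 1759 − 1.42 × 292.2 = 1344 kg O₂/d.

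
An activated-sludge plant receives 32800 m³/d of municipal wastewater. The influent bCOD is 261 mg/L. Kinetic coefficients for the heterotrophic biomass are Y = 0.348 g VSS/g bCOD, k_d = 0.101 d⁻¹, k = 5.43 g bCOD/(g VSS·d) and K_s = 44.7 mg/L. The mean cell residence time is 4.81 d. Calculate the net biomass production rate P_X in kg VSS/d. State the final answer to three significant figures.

For a completely mixed reactor with recycle the Lawrence–McCarty relation gives S = K_s·(1 + k_d·θ_c) / [θ_c·(Y·k − k_d) − 1] = 44.7 × (1 + 0.101 × 4.81) / [4.81 × (0.348 × 5.43 − 0.101) − 1] = 66.42 / 7.603 = 8.735 mg/L.
Correct the yield for decay: Y_obs = Y/(1 + k_d θ_c) = 0.348 / (1 + 0.101 × 4.81) = 0.348 / 1.486 = 0.2342.
Substrate removed = Q·(S₀ − S) = 32800 m³/d × (261 − 8.74) g/m³ = 8.27×10^6 g/d = 8274 kg/d.
Net biomass production P_X = Y_obs × Q·(S₀ − S) = 0.2342 × 8274 = 1938 kg VSS/d.

P_X ≈ 1940 kg VSS/d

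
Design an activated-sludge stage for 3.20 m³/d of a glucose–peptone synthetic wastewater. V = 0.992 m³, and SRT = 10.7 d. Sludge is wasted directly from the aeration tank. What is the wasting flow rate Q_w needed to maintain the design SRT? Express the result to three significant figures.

Wasting from the aeration tank: Q_w = V / θ_c = 0.9920 / 10.7 = 0.09271 m³/d.

Q_w ≈ 0.0927 m³/d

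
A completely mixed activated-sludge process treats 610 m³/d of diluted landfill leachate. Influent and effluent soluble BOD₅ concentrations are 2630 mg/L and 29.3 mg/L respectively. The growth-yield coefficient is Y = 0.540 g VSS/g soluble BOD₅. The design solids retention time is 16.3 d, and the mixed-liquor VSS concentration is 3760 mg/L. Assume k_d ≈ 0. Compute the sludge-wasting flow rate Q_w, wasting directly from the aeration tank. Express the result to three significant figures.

Q_w ≈ 228 m³/d

With k_d = 0 the design equation reduces to V = Y Q (S₀−S) θ_c / X = 0.540 × 610 × (2630 − 29.3) × 16.3 / 3760 = 3714 m³.
For wasting at MLVSS concentration, Q_w = V/θ_c = 3714/16.3 = 227.8 m³/d.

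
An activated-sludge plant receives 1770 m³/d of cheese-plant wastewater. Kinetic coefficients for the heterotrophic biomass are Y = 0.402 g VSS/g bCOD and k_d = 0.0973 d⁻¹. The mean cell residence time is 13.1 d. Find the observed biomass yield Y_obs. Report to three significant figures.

Y_obs ≈ 0.177 g VSS/g bCOD

Y_obs = Y / (1 + k_d θ_c) = 0.402 / (1 + 0.0973 × 13.1) = 0.402 / 2.275 = 0.1767.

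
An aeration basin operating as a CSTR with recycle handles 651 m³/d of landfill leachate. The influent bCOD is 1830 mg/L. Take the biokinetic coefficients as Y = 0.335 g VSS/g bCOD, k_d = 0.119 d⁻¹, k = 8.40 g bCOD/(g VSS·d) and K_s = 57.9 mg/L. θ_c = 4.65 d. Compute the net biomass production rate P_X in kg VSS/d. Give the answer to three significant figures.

For a completely mixed reactor with recycle the Lawrence–McCarty relation gives S = K_s·(1 + k_d·θ_c) / [θ_c·(Y·k − k_d) − 1] = 57.9 × (1 + 0.119 × 4.65) / [4.65 × (0.335 × 8.40 − 0.119) − 1] = 89.94 / 11.53 = 7.799 mg/L.
The observed yield is Y_obs = Y/(1 + k_d·θ_c) = 0.335 / (1 + 0.119 × 4.65) = 0.335 / 1.553 = 0.2157 g VSS per g bCOD removed.
Q·(S₀ − S) = 651 × (1830 − 7.80) × 10⁻³ = 1186 kg/d removed.
So the net sludge growth is P_X = 0.2157 × 1186 = 255.8 kg VSS/d.

P_X ≈ 256 kg VSS/d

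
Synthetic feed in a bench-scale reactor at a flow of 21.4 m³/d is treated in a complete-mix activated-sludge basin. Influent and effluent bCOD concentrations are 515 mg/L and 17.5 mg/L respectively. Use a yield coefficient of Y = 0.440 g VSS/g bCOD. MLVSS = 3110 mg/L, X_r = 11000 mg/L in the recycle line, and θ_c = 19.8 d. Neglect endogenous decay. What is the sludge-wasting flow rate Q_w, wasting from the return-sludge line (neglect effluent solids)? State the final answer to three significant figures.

Q_w ≈ 0.426 m³/d

Biomass mass balance (decay neglected): V·X = Y·Q·(S₀ − S)·θ_c, so V = 0.440 × 21.4 × (515 − 17.5) × 19.8 / 3110 = 29.82 m³.
θ_c = V·X/(Q_w·X_r) when wasting from the recycle, so Q_w = V·X/(θ_c·X_r) = 29.82 × 3110 / (19.8 × 11000) = 0.4259 m³/d.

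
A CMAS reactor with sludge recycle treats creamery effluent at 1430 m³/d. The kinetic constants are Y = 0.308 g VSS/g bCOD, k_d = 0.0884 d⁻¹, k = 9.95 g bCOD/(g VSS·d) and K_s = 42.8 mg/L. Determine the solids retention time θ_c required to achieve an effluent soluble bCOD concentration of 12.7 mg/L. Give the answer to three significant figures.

At the target effluent, Y k S/(K_s+S) = 0.308×9.95×12.7/55.50 = 0.7013 d⁻¹.
1/θ_c = 0.7013 − 0.0884 = 0.6129 d⁻¹, so θ_c = 1.632 d.

θ_c ≈ 1.63 d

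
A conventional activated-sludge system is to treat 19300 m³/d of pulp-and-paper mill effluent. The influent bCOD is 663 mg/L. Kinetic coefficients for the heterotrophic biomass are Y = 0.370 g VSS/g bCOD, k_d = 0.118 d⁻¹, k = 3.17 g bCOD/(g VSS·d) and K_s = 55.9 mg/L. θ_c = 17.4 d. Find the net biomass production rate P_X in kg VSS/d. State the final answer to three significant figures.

From the Monod/SRT balance for a CMAS, S = K_s·(1+k_d θ_c)/[θ_c·(Y k − k_d) − 1] = 55.9 × (1 + 0.118 × 17.4) / [17.4 × (0.370 × 3.17 − 0.118) − 1] = 170.7 / 17.36 = 9.834 mg/L.
Y_obs = Y / (1 + k_d θ_c) = 0.370 / (1 + 0.118 × 17.4) = 0.370 / 3.053 = 0.1212.
Mass of bCOD removed per day: Q(S₀ − S) = 19300 × 653.2 g/m³ = 12606 kg/d.
P_X = Y_obs · Q(S₀ − S) = 0.1212 × 12606 = 1528 kg VSS/d.

P_X ≈ 1530 kg VSS/d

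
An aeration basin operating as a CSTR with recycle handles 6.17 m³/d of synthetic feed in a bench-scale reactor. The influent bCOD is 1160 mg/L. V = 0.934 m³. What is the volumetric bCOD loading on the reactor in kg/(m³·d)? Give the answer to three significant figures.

L_v ≈ 7.66 kg bCOD/(m³·d)

L_v = Q S₀ / V = 6.17 × 1160 × 10⁻³ / 0.9340 = 7.663 kg/(m³·d).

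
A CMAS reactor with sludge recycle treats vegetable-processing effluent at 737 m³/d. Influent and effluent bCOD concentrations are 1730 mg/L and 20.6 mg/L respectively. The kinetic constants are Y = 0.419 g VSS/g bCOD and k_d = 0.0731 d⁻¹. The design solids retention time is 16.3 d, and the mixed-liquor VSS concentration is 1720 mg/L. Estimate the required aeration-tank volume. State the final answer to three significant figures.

From the SRT design equation V = Y Q (S₀−S) θ_c / [X (1 + k_d θ_c)] = 0.419 × 737 × (1730 − 20.6) × 16.3 / [1720 × (1 + 0.0731 × 16.3)] = 8.6×10^6 / 3769 = 2283 m³.

V ≈ 2280 m³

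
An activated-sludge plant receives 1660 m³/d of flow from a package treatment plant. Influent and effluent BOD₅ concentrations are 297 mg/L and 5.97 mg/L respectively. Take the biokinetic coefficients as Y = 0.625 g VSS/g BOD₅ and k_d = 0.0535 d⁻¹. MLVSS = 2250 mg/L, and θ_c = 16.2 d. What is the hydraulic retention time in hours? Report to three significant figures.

From the SRT design equation V = Y Q (S₀−S) θ_c / [X (1 + k_d θ_c)] = 0.625 × 1660 × (297 − 5.97) × 16.2 / [2250 × (1 + 0.0535 × 16.2)] = 4.89×10^6 / 4200 = 1165 m³.
HRT = V/Q = 1165 m³ / 1660 m³·d⁻¹ = 0.7016 d × 24 = 16.84 h.

τ ≈ 16.8 h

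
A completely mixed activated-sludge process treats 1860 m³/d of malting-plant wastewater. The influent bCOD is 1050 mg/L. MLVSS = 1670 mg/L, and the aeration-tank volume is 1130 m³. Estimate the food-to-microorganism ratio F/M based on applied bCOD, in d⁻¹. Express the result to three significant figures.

F/M ≈ 1.03 d⁻¹

Food-to-microorganism ratio F/M = Q S₀ / (V X) = 1860 × 1050 / (1130 × 1670) = 1.035 d⁻¹.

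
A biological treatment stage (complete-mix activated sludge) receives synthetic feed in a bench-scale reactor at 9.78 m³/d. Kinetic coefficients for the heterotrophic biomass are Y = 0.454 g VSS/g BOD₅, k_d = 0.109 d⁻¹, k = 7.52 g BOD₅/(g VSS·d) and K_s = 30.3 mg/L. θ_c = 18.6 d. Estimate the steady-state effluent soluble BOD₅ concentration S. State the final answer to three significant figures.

S ≈ 1.52 mg/L

Effluent substrate depends only on kinetics and SRT: S = K_s(1 + k_d θ_c) / [θ_c(Yk − k_d) − 1] = 30.3 × (1 + 0.109 × 18.6) / [18.6 × (0.454 × 7.52 − 0.109) − 1] = 91.73 / 60.47 = 1.517 mg/L.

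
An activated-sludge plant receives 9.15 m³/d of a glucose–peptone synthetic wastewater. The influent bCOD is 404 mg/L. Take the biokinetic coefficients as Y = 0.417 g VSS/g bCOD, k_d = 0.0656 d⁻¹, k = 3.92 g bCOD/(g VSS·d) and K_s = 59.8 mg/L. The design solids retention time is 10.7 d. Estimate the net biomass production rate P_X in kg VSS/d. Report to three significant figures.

P_X ≈ 0.891 kg VSS/d

For a completely mixed reactor with recycle the Lawrence–McCarty relation gives S = K_s·(1 + k_d·θ_c) / [θ_c·(Y·k − k_d) − 1] = 59.8 × (1 + 0.0656 × 10.7) / [10.7 × (0.417 × 3.92 − 0.0656) − 1] = 101.8 / 15.79 = 6.446 mg/L.
The observed yield is Y_obs = Y/(1 + k_d·θ_c) = 0.417 / (1 + 0.0656 × 10.7) = 0.417 / 1.702 = 0.2450 g VSS per g bCOD removed.
Mass of bCOD removed per day: Q(S₀ − S) = 9.15 × 397.6 g/m³ = 3.638 kg/d.
Biomass produced: P_X = Y_obs·Q·ΔS = 0.2450 × 3.638 ≈ 0.8913 kg VSS/d.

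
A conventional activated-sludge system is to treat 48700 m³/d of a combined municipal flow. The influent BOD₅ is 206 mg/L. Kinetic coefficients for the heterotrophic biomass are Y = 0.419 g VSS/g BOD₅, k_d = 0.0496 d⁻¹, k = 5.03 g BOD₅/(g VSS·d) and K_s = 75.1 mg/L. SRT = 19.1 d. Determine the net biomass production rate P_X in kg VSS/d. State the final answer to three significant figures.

P_X ≈ 2120 kg VSS/d

From the Monod/SRT balance for a CMAS, S = K_s·(1+k_d θ_c)/[θ_c·(Y k − k_d) − 1] = 75.1 × (1 + 0.0496 × 19.1) / [19.1 × (0.419 × 5.03 − 0.0496) − 1] = 146.2 / 38.31 = 3.818 mg/L.
The observed yield is Y_obs = Y/(1 + k_d·θ_c) = 0.419 / (1 + 0.0496 × 19.1) = 0.419 / 1.947 = 0.2152 g VSS per g BOD₅ removed.
ΔS = 206 − 3.82 = 202.2 mg/L, so the substrate removal rate is 48700 × 202.2/1000 = 9846 kg BOD₅/d.
Net biomass production P_X = Y_obs × Q·(S₀ − S) = 0.2152 × 9846 = 2119 kg VSS/d.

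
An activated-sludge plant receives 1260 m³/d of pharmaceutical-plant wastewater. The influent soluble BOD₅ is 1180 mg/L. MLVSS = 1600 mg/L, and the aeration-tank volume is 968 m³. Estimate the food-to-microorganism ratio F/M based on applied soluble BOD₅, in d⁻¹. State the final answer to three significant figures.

F/M = Q·S₀ / (V·X) = 1260 × 1180 / (968.0 × 1600) = 0.9600 g soluble BOD₅·(g VSS·d)⁻¹.

F/M ≈ 0.960 d⁻¹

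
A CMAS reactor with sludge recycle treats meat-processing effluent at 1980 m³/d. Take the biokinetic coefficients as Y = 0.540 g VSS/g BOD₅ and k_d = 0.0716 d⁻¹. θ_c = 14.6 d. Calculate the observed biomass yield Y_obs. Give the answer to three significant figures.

Y_obs ≈ 0.264 g VSS/g BOD₅

Correct the yield for decay: Y_obs = Y/(1 + k_d θ_c) = 0.540 / (1 + 0.0716 × 14.6) = 0.540 / 2.045 = 0.2640.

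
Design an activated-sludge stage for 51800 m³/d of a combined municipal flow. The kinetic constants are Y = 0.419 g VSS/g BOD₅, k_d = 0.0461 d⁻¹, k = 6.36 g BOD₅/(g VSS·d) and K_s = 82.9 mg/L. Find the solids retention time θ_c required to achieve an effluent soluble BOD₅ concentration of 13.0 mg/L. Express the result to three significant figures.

θ_c ≈ 3.17 d

Specific growth rate at S = 13.0 mg/L: μ = YkS/(K_s+S) = 0.419·6.36·13.0/(82.9+13.0) = 0.3612 d⁻¹.
θ_c = 1/(μ − k_d) = 1/(0.3612 − 0.0461) = 1/0.3151 = 3.173 d.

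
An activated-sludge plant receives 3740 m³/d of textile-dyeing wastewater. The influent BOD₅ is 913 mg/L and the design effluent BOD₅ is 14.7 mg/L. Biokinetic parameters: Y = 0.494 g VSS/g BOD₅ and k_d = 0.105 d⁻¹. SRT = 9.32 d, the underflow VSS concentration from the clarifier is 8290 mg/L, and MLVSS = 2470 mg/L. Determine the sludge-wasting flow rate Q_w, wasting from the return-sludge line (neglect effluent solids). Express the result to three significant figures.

Q_w ≈ 101 m³/d

Steady-state biomass mass balance: V·X·(1 + k_d·θ_c) = Y·Q·(S₀ − S)·θ_c, so V = 0.494 × 3740 × (913 − 14.7) × 9.32 / [2470 × (1 + 0.105 × 9.32)] = 1.55×10^7 / 4887 = 3165 m³.
Q_w = (V·X)/(θ_c X_r) = 3165 × 2470 / (9.32 × 8290) = 101.2 m³/d.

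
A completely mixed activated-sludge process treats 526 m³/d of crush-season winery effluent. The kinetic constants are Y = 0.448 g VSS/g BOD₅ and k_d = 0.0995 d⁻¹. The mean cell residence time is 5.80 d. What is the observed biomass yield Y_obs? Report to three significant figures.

Y_obs ≈ 0.284 g VSS/g BOD₅

The observed yield is Y_obs = Y/(1 + k_d·θ_c) = 0.448 / (1 + 0.0995 × 5.80) = 0.448 / 1.577 = 0.2841 g VSS per g BOD₅ removed.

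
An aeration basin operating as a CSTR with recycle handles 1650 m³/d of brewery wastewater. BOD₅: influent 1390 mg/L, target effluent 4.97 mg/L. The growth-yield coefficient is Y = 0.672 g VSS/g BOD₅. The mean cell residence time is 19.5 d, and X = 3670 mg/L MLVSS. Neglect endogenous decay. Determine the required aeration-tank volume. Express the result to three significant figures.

V ≈ 8160 m³

Biomass mass balance (decay neglected): V·X = Y·Q·(S₀ − S)·θ_c, so V = 0.672 × 1650 × (1390 − 4.97) × 19.5 / 3670 = 8160 m³.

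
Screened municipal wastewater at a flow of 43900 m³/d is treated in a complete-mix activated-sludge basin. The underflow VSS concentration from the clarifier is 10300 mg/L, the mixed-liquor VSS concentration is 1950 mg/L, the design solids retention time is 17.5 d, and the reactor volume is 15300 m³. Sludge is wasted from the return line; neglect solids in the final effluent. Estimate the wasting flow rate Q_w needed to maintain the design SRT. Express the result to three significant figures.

Q_w ≈ 166 m³/d

Wasting from the return line (neglecting effluent solids): Q_w = V·X / (θ_c·X_r) = 15300 × 1950 / (17.5 × 10300) = 165.5 m³/d.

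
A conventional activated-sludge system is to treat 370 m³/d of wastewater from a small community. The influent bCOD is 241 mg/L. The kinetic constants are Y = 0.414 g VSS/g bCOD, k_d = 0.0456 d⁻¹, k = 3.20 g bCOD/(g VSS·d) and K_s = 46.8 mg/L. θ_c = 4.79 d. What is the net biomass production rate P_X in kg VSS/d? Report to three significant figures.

From the Monod/SRT balance for a CMAS, S = K_s·(1+k_d θ_c)/[θ_c·(Y k − k_d) − 1] = 46.8 × (1 + 0.0456 × 4.79) / [4.79 × (0.414 × 3.20 − 0.0456) − 1] = 57.02 / 5.127 = 11.12 mg/L.
Correct the yield for decay: Y_obs = Y/(1 + k_d θ_c) = 0.414 / (1 + 0.0456 × 4.79) = 0.414 / 1.218 = 0.3398.
Q·(S₀ − S) = 370 × (241 − 11.1) × 10⁻³ = 85.06 kg/d removed.
Net biomass production P_X = Y_obs × Q·(S₀ − S) = 0.3398 × 85.06 = 28.90 kg VSS/d.

P_X ≈ 28.9 kg VSS/d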